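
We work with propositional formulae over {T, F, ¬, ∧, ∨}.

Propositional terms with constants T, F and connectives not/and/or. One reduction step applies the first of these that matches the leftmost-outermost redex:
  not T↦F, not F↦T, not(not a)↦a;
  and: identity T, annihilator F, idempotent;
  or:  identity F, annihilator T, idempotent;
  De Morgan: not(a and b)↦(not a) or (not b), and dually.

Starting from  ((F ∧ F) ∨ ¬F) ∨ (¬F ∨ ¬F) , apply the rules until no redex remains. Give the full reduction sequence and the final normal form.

Answer: normal form = T  (in 4 steps)

Reduction:
  start: ((F ∧ F) ∨ ¬F) ∨ (¬F ∨ ¬F)
  →1  (F ∨ ¬F) ∨ (¬F ∨ ¬F)
  →2  ¬F ∨ (¬F ∨ ¬F)
  →3  T ∨ (¬F ∨ ¬F)
  →4  T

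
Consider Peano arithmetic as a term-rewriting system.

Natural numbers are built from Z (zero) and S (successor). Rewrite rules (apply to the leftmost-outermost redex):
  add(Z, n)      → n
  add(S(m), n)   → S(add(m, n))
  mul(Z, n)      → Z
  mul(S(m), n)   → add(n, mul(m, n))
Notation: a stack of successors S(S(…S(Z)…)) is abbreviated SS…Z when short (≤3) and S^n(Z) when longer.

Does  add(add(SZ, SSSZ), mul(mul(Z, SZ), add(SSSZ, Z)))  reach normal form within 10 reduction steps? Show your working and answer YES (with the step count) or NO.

Answer: YES — reaches normal form S^4(Z) in 9 ≤ 10 steps

Reduction:
  start: add(add(SZ, SSSZ), mul(mul(Z, SZ), add(SSSZ, Z)))
  step 1: add(S(add(Z, SSSZ)), mul(mul(Z, SZ), add(SSSZ, Z)))
  step 2: S(add(add(Z, SSSZ), mul(mul(Z, SZ), add(SSSZ, Z))))
  step 3: S(add(SSSZ, mul(mul(Z, SZ), add(SSSZ, Z))))
  step 4: S(S(add(SSZ, mul(mul(Z, SZ), add(SSSZ, Z)))))
  step 5: S(S(S(add(SZ, mul(mul(Z, SZ), add(SSSZ, Z))))))
  step 6: S(S(S(S(add(Z, mul(mul(Z, SZ), add(SSSZ, Z)))))))
  step 7: S(S(S(S(mul(mul(Z, SZ), add(SSSZ, Z))))))
  step 8: S(S(S(S(mul(Z, add(SSSZ, Z))))))
  step 9: S^4(Z)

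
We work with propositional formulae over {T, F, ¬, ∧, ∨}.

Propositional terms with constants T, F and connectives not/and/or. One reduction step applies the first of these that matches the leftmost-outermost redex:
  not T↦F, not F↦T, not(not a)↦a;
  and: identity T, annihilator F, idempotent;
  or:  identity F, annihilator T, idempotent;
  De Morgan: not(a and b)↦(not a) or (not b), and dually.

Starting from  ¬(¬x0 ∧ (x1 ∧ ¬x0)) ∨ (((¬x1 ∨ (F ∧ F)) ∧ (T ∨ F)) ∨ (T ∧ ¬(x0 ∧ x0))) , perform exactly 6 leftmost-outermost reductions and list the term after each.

Answer: after 6 steps: (x0 ∨ (¬x1 ∨ x0)) ∨ ((¬x1 ∧ (T ∨ F)) ∨ (T ∧ ¬(x0 ∧ x0)))

Working:
  start: ¬(¬x0 ∧ (x1 ∧ ¬x0)) ∨ (((¬x1 ∨ (F ∧ F)) ∧ (T ∨ F)) ∨ (T ∧ ¬(x0 ∧ x0)))
  [1] (¬¬x0 ∨ ¬(x1 ∧ ¬x0)) ∨ (((¬x1 ∨ (F ∧ F)) ∧ (T ∨ F)) ∨ (T ∧ ¬(x0 ∧ x0)))
  [2] (x0 ∨ ¬(x1 ∧ ¬x0)) ∨ (((¬x1 ∨ (F ∧ F)) ∧ (T ∨ F)) ∨ (T ∧ ¬(x0 ∧ x0)))
  [3] (x0 ∨ (¬x1 ∨ ¬¬x0)) ∨ (((¬x1 ∨ (F ∧ F)) ∧ (T ∨ F)) ∨ (T ∧ ¬(x0 ∧ x0)))
  [4] (x0 ∨ (¬x1 ∨ x0)) ∨ (((¬x1 ∨ (F ∧ F)) ∧ (T ∨ F)) ∨ (T ∧ ¬(x0 ∧ x0)))
  [5] (x0 ∨ (¬x1 ∨ x0)) ∨ (((¬x1 ∨ F) ∧ (T ∨ F)) ∨ (T ∧ ¬(x0 ∧ x0)))
  [6] (x0 ∨ (¬x1 ∨ x0)) ∨ ((¬x1 ∧ (T ∨ F)) ∨ (T ∧ ¬(x0 ∧ x0)))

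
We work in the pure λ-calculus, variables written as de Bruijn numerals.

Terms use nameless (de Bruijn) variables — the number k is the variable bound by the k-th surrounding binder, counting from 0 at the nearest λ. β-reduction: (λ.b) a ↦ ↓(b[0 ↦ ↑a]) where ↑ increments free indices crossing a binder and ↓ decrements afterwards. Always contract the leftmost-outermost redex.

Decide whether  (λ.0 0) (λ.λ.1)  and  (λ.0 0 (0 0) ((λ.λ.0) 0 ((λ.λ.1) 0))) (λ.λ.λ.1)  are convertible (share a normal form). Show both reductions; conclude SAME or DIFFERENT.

Term A:
  start: (λ.0 0) (λ.λ.1)
  →1  (λ.λ.1) (λ.λ.1)
  →2  λ.λ.λ.1

Term B:
  start: (λ.0 0 (0 0) ((λ.λ.0) 0 ((λ.λ.1) 0))) (λ.λ.λ.1)
  →1  (λ.λ.λ.1) (λ.λ.λ.1) ((λ.λ.λ.1) (λ.λ.λ.1)) ((λ.λ.0) (λ.λ.λ.1) ((λ.λ.1) (λ.λ.λ.1)))
  →2  (λ.λ.1) ((λ.λ.λ.1) (λ.λ.λ.1)) ((λ.λ.0) (λ.λ.λ.1) ((λ.λ.1) (λ.λ.λ.1)))
  →3  (λ.(λ.λ.λ.1) (λ.λ.λ.1)) ((λ.λ.0) (λ.λ.λ.1) ((λ.λ.1) (λ.λ.λ.1)))
  →4  (λ.λ.λ.1) (λ.λ.λ.1)
  →5  λ.λ.1

Answer: DIFFERENT — A ⇓ λ.λ.λ.1, B ⇓ λ.λ.1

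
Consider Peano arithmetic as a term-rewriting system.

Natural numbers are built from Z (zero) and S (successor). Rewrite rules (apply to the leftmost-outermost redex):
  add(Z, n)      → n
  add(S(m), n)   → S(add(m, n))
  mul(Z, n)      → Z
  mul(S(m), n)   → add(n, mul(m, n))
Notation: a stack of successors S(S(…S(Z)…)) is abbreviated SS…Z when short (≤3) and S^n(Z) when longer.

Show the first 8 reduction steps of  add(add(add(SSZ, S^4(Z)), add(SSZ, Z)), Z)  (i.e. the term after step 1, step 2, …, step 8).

  start: add(add(add(SSZ, S^4(Z)), add(SSZ, Z)), Z)
  step 1: add(add(S(add(SZ, S^4(Z))), add(SSZ, Z)), Z)
  step 2: add(S(add(add(SZ, S^4(Z)), add(SSZ, Z))), Z)
  step 3: S(add(add(add(SZ, S^4(Z)), add(SSZ, Z)), Z))
  step 4: S(add(add(S(add(Z, S^4(Z))), add(SSZ, Z)), Z))
  step 5: S(add(S(add(add(Z, S^4(Z)), add(SSZ, Z))), Z))
  step 6: S(S(add(add(add(Z, S^4(Z)), add(SSZ, Z)), Z)))
  step 7: S(S(add(add(S^4(Z), add(SSZ, Z)), Z)))
  step 8: S(S(add(S(add(SSSZ, add(SSZ, Z))), Z)))

Answer: after 8 steps: S(S(add(S(add(SSSZ, add(SSZ, Z))), Z)))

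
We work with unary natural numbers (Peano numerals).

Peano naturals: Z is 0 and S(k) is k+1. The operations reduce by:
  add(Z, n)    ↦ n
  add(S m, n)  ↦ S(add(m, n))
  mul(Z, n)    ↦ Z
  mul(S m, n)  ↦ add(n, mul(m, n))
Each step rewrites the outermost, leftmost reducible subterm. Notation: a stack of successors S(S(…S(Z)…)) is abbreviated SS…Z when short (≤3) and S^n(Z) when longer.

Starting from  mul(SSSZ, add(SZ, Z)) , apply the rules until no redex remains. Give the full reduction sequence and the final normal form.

Answer: normal form = SSSZ  (in 16 steps)

Derivation:
  start: mul(SSSZ, add(SZ, Z))
  →1  add(add(SZ, Z), mul(SSZ, add(SZ, Z)))
  →2  add(S(add(Z, Z)), mul(SSZ, add(SZ, Z)))
  →3  S(add(add(Z, Z), mul(SSZ, add(SZ, Z))))
  →4  S(add(Z, mul(SSZ, add(SZ, Z))))
  →5  S(mul(SSZ, add(SZ, Z)))
  →6  S(add(add(SZ, Z), mul(SZ, add(SZ, Z))))
  →7  S(add(S(add(Z, Z)), mul(SZ, add(SZ, Z))))
  →8  S(S(add(add(Z, Z), mul(SZ, add(SZ, Z)))))
  →9  S(S(add(Z, mul(SZ, add(SZ, Z)))))
  →10  S(S(mul(SZ, add(SZ, Z))))
  →11  S(S(add(add(SZ, Z), mul(Z, add(SZ, Z)))))
  →12  S(S(add(S(add(Z, Z)), mul(Z, add(SZ, Z)))))
  →13  S(S(S(add(add(Z, Z), mul(Z, add(SZ, Z))))))
  →14  S(S(S(add(Z, mul(Z, add(SZ, Z))))))
  →15  S(S(S(mul(Z, add(SZ, Z)))))
  →16  SSSZ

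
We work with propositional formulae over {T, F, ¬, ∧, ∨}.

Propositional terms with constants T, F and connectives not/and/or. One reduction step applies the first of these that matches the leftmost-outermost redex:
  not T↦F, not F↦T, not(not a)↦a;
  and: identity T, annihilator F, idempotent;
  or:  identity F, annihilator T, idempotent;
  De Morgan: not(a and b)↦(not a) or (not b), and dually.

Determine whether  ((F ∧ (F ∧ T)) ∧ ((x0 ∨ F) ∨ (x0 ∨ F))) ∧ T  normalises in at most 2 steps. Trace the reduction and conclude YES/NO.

Answer: NO — after 2 steps the term is F ∧ ((x0 ∨ F) ∨ (x0 ∨ F)), not yet normal

Working:
  start: ((F ∧ (F ∧ T)) ∧ ((x0 ∨ F) ∨ (x0 ∨ F))) ∧ T
  [1] (F ∧ (F ∧ T)) ∧ ((x0 ∨ F) ∨ (x0 ∨ F))
  [2] F ∧ ((x0 ∨ F) ∨ (x0 ∨ F))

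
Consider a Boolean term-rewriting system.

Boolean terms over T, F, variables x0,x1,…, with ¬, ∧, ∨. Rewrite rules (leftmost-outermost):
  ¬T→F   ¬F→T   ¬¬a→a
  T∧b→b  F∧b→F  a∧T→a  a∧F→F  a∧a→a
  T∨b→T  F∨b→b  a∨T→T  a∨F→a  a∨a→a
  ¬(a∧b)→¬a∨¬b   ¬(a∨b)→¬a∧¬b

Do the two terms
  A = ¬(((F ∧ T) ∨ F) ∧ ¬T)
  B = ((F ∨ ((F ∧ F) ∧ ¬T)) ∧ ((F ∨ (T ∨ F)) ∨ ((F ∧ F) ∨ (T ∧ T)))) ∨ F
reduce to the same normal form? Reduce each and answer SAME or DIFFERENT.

Term A:
  start: ¬(((F ∧ T) ∨ F) ∧ ¬T)
  step 1: ¬((F ∧ T) ∨ F) ∨ ¬¬T
  step 2: (¬(F ∧ T) ∧ ¬F) ∨ ¬¬T
  step 3: ((¬F ∨ ¬T) ∧ ¬F) ∨ ¬¬T
  step 4: ((T ∨ ¬T) ∧ ¬F) ∨ ¬¬T
  step 5: (T ∧ ¬F) ∨ ¬¬T
  step 6: ¬F ∨ ¬¬T
  step 7: T ∨ ¬¬T
  step 8: T

Term B:
  start: ((F ∨ ((F ∧ F) ∧ ¬T)) ∧ ((F ∨ (T ∨ F)) ∨ ((F ∧ F) ∨ (T ∧ T)))) ∨ F
  step 1: (F ∨ ((F ∧ F) ∧ ¬T)) ∧ ((F ∨ (T ∨ F)) ∨ ((F ∧ F) ∨ (T ∧ T)))
  step 2: ((F ∧ F) ∧ ¬T) ∧ ((F ∨ (T ∨ F)) ∨ ((F ∧ F) ∨ (T ∧ T)))
  step 3: (F ∧ ¬T) ∧ ((F ∨ (T ∨ F)) ∨ ((F ∧ F) ∨ (T ∧ T)))
  step 4: F ∧ ((F ∨ (T ∨ F)) ∨ ((F ∧ F) ∨ (T ∧ T)))
  step 5: F

Answer: DIFFERENT — A ⇓ T, B ⇓ F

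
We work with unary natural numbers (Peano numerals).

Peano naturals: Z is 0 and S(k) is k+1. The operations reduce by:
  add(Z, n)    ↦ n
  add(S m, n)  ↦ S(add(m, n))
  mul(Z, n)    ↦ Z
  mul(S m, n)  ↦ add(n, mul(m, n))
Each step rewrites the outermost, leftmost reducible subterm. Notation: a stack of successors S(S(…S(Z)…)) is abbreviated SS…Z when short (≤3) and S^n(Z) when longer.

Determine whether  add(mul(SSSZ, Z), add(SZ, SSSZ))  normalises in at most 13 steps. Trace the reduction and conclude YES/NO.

  start: add(mul(SSSZ, Z), add(SZ, SSSZ))
  →1  add(add(Z, mul(SSZ, Z)), add(SZ, SSSZ))
  →2  add(mul(SSZ, Z), add(SZ, SSSZ))
  →3  add(add(Z, mul(SZ, Z)), add(SZ, SSSZ))
  →4  add(mul(SZ, Z), add(SZ, SSSZ))
  →5  add(add(Z, mul(Z, Z)), add(SZ, SSSZ))
  →6  add(mul(Z, Z), add(SZ, SSSZ))
  →7  add(Z, add(SZ, SSSZ))
  →8  add(SZ, SSSZ)
  →9  S(add(Z, SSSZ))
  →10  S^4(Z)

Answer: YES — reaches normal form S^4(Z) in 10 ≤ 13 steps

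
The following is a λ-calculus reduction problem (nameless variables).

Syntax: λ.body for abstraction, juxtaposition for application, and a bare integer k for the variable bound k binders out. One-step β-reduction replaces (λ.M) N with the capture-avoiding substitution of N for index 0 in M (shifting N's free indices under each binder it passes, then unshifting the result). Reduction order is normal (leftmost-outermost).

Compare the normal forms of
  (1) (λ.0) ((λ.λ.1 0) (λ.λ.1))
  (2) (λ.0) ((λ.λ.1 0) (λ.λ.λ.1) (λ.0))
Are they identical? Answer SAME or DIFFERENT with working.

Term A:
  start: (λ.0) ((λ.λ.1 0) (λ.λ.1))
  [1] (λ.λ.1 0) (λ.λ.1)
  [2] λ.(λ.λ.1) 0
  [3] λ.λ.1

Term B:
  start: (λ.0) ((λ.λ.1 0) (λ.λ.λ.1) (λ.0))
  [1] (λ.λ.1 0) (λ.λ.λ.1) (λ.0)
  [2] (λ.(λ.λ.λ.1) 0) (λ.0)
  [3] (λ.λ.λ.1) (λ.0)
  [4] λ.λ.1

Answer: SAME — A ⇓ λ.λ.1, B ⇓ λ.λ.1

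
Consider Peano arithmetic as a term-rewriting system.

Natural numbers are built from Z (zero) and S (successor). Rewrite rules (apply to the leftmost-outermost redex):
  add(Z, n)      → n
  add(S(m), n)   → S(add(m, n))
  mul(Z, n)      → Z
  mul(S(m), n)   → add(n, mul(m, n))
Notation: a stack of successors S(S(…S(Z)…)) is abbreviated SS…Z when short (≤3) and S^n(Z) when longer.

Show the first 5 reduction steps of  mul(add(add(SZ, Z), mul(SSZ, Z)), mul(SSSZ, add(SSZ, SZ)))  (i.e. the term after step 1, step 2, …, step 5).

  start: mul(add(add(SZ, Z), mul(SSZ, Z)), mul(SSSZ, add(SSZ, SZ)))
  [1] mul(add(S(add(Z, Z)), mul(SSZ, Z)), mul(SSSZ, add(SSZ, SZ)))
  [2] mul(S(add(add(Z, Z), mul(SSZ, Z))), mul(SSSZ, add(SSZ, SZ)))
  [3] add(mul(SSSZ, add(SSZ, SZ)), mul(add(add(Z, Z), mul(SSZ, Z)), mul(SSSZ, add(SSZ, SZ))))
  [4] add(add(add(SSZ, SZ), mul(SSZ, add(SSZ, SZ))), mul(add(add(Z, Z), mul(SSZ, Z)), mul(SSSZ, add(SSZ, SZ))))
  [5] add(add(S(add(SZ, SZ)), mul(SSZ, add(SSZ, SZ))), mul(add(add(Z, Z), mul(SSZ, Z)), mul(SSSZ, add(SSZ, SZ))))

Answer: after 5 steps: add(add(S(add(SZ, SZ)), mul(SSZ, add(SSZ, SZ))), mul(add(add(Z, Z), mul(SSZ, Z)), mul(SSSZ, add(SSZ, SZ))))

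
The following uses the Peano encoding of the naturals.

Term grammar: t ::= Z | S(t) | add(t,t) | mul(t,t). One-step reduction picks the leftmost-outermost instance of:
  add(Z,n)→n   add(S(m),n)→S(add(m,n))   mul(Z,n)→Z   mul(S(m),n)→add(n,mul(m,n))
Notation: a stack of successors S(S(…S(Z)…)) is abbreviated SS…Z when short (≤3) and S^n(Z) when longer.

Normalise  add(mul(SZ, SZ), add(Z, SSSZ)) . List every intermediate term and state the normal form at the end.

  start: add(mul(SZ, SZ), add(Z, SSSZ))
  →1  add(add(SZ, mul(Z, SZ)), add(Z, SSSZ))
  →2  add(S(add(Z, mul(Z, SZ))), add(Z, SSSZ))
  →3  S(add(add(Z, mul(Z, SZ)), add(Z, SSSZ)))
  →4  S(add(mul(Z, SZ), add(Z, SSSZ)))
  →5  S(add(Z, add(Z, SSSZ)))
  →6  S(add(Z, SSSZ))
  →7  S^4(Z)

Answer: normal form = S^4(Z)  (in 7 steps)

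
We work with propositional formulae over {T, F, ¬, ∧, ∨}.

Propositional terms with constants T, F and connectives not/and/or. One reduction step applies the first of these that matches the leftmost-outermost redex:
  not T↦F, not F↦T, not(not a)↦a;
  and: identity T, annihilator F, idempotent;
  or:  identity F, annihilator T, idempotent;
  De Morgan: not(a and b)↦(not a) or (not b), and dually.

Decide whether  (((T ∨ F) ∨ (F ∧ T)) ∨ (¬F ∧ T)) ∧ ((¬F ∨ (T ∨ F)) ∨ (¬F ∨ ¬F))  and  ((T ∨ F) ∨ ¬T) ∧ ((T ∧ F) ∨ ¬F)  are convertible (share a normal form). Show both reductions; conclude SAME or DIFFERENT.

Term A:
  start: (((T ∨ F) ∨ (F ∧ T)) ∨ (¬F ∧ T)) ∧ ((¬F ∨ (T ∨ F)) ∨ (¬F ∨ ¬F))
  step 1: ((T ∨ (F ∧ T)) ∨ (¬F ∧ T)) ∧ ((¬F ∨ (T ∨ F)) ∨ (¬F ∨ ¬F))
  step 2: (T ∨ (¬F ∧ T)) ∧ ((¬F ∨ (T ∨ F)) ∨ (¬F ∨ ¬F))
  step 3: T ∧ ((¬F ∨ (T ∨ F)) ∨ (¬F ∨ ¬F))
  step 4: (¬F ∨ (T ∨ F)) ∨ (¬F ∨ ¬F)
  step 5: (T ∨ (T ∨ F)) ∨ (¬F ∨ ¬F)
  step 6: T ∨ (¬F ∨ ¬F)
  step 7: T

Term B:
  start: ((T ∨ F) ∨ ¬T) ∧ ((T ∧ F) ∨ ¬F)
  step 1: (T ∨ ¬T) ∧ ((T ∧ F) ∨ ¬F)
  step 2: T ∧ ((T ∧ F) ∨ ¬F)
  step 3: (T ∧ F) ∨ ¬F
  step 4: F ∨ ¬F
  step 5: ¬F
  step 6: T

Answer: SAME — A ⇓ T, B ⇓ T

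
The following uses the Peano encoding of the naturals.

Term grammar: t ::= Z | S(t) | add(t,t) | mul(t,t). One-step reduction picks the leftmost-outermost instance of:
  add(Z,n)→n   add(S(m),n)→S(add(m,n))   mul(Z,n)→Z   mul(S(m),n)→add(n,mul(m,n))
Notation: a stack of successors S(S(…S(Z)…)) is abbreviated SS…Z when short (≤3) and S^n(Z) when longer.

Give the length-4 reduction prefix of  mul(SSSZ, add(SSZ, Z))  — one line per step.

Answer: after 4 steps: S(add(S(add(Z, Z)), mul(SSZ, add(SSZ, Z))))

Working:
  start: mul(SSSZ, add(SSZ, Z))
  [1] add(add(SSZ, Z), mul(SSZ, add(SSZ, Z)))
  [2] add(S(add(SZ, Z)), mul(SSZ, add(SSZ, Z)))
  [3] S(add(add(SZ, Z), mul(SSZ, add(SSZ, Z))))
  [4] S(add(S(add(Z, Z)), mul(SSZ, add(SSZ, Z))))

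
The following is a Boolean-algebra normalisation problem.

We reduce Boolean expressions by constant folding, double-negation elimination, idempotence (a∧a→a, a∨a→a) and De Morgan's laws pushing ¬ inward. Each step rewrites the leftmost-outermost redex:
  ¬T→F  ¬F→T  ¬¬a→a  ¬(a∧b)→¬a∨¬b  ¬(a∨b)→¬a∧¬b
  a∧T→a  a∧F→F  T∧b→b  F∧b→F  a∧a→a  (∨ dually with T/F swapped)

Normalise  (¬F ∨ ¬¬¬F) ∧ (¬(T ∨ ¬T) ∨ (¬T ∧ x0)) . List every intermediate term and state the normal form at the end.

Answer: normal form = F  (in 9 steps)

Derivation:
  start: (¬F ∨ ¬¬¬F) ∧ (¬(T ∨ ¬T) ∨ (¬T ∧ x0))
  →1  (T ∨ ¬¬¬F) ∧ (¬(T ∨ ¬T) ∨ (¬T ∧ x0))
  →2  T ∧ (¬(T ∨ ¬T) ∨ (¬T ∧ x0))
  →3  ¬(T ∨ ¬T) ∨ (¬T ∧ x0)
  →4  (¬T ∧ ¬¬T) ∨ (¬T ∧ x0)
  →5  (F ∧ ¬¬T) ∨ (¬T ∧ x0)
  →6  F ∨ (¬T ∧ x0)
  →7  ¬T ∧ x0
  →8  F ∧ x0
  →9  F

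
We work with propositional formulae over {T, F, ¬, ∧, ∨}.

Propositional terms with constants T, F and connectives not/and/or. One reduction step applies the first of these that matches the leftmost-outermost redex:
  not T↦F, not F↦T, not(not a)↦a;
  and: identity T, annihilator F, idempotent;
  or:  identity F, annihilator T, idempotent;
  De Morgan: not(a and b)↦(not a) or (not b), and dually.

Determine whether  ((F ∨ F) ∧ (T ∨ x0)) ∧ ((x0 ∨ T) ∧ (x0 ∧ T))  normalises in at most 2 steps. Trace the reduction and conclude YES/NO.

  start: ((F ∨ F) ∧ (T ∨ x0)) ∧ ((x0 ∨ T) ∧ (x0 ∧ T))
  [1] (F ∧ (T ∨ x0)) ∧ ((x0 ∨ T) ∧ (x0 ∧ T))
  [2] F ∧ ((x0 ∨ T) ∧ (x0 ∧ T))

Answer: NO — after 2 steps the term is F ∧ ((x0 ∨ T) ∧ (x0 ∧ T)), not yet normal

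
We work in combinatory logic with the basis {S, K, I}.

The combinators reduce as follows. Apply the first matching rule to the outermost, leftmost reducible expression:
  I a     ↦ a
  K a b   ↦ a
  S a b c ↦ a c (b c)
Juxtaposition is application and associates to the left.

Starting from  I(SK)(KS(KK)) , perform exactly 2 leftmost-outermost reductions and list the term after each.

Answer: after 2 steps: SKS

Working:
  start: I(SK)(KS(KK))
  →1  SK(KS(KK))
  →2  SKS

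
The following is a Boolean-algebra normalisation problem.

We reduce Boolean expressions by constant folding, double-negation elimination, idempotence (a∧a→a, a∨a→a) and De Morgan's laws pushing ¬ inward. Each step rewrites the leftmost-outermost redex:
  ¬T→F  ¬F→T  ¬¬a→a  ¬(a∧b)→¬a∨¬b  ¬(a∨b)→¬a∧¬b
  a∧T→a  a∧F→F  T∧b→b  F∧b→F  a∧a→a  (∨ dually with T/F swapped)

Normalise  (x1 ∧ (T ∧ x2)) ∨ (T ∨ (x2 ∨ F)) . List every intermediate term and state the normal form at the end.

  start: (x1 ∧ (T ∧ x2)) ∨ (T ∨ (x2 ∨ F))
  [1] (x1 ∧ x2) ∨ (T ∨ (x2 ∨ F))
  [2] (x1 ∧ x2) ∨ T
  [3] T

Answer: normal form = T  (in 3 steps)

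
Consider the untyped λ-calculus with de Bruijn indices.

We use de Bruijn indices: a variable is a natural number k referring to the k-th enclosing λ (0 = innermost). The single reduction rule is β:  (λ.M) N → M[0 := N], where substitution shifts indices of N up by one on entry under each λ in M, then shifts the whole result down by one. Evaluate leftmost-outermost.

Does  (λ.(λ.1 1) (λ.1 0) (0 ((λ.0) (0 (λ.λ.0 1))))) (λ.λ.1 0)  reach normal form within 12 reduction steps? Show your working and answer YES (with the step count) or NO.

  start: (λ.(λ.1 1) (λ.1 0) (0 ((λ.0) (0 (λ.λ.0 1))))) (λ.λ.1 0)
  step 1: (λ.(λ.λ.1 0) (λ.λ.1 0)) (λ.(λ.λ.1 0) 0) ((λ.λ.1 0) ((λ.0) ((λ.λ.1 0) (λ.λ.0 1))))
  step 2: (λ.λ.1 0) (λ.λ.1 0) ((λ.λ.1 0) ((λ.0) ((λ.λ.1 0) (λ.λ.0 1))))
  step 3: (λ.(λ.λ.1 0) 0) ((λ.λ.1 0) ((λ.0) ((λ.λ.1 0) (λ.λ.0 1))))
  step 4: (λ.λ.1 0) ((λ.λ.1 0) ((λ.0) ((λ.λ.1 0) (λ.λ.0 1))))
  step 5: λ.(λ.λ.1 0) ((λ.0) ((λ.λ.1 0) (λ.λ.0 1))) 0
  step 6: λ.(λ.(λ.0) ((λ.λ.1 0) (λ.λ.0 1)) 0) 0
  step 7: λ.(λ.0) ((λ.λ.1 0) (λ.λ.0 1)) 0
  step 8: λ.(λ.λ.1 0) (λ.λ.0 1) 0
  step 9: λ.(λ.(λ.λ.0 1) 0) 0
  step 10: λ.(λ.λ.0 1) 0
  step 11: λ.λ.0 1

Answer: YES — reaches normal form λ.λ.0 1 in 11 ≤ 12 steps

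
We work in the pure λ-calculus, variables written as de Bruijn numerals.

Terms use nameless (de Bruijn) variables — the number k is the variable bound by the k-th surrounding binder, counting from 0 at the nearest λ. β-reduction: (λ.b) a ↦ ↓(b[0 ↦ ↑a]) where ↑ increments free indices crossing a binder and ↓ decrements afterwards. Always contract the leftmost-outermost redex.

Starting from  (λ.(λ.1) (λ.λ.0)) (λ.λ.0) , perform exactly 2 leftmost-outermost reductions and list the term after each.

  start: (λ.(λ.1) (λ.λ.0)) (λ.λ.0)
  [1] (λ.λ.λ.0) (λ.λ.0)
  [2] λ.λ.0

Answer: after 2 steps: λ.λ.0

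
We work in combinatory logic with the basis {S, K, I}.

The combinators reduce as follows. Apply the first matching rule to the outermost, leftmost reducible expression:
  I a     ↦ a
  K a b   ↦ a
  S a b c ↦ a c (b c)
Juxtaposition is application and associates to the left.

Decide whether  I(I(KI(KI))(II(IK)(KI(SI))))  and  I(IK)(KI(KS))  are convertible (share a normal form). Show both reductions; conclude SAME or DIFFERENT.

Answer: SAME — A ⇓ KI, B ⇓ KI

Working:
Term A:
  start: I(I(KI(KI))(II(IK)(KI(SI))))
  [1] I(KI(KI))(II(IK)(KI(SI)))
  [2] KI(KI)(II(IK)(KI(SI)))
  [3] I(II(IK)(KI(SI)))
  [4] II(IK)(KI(SI))
  [5] I(IK)(KI(SI))
  [6] IK(KI(SI))
  [7] K(KI(SI))
  [8] KI

Term B:
  start: I(IK)(KI(KS))
  [1] IK(KI(KS))
  [2] K(KI(KS))
  [3] KI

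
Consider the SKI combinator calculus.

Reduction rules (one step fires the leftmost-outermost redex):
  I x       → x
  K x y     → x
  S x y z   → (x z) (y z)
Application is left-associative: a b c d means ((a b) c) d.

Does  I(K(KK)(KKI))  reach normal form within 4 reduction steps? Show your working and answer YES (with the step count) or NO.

  start: I(K(KK)(KKI))
  [1] K(KK)(KKI)
  [2] KK

Answer: YES — reaches normal form KK in 2 ≤ 4 steps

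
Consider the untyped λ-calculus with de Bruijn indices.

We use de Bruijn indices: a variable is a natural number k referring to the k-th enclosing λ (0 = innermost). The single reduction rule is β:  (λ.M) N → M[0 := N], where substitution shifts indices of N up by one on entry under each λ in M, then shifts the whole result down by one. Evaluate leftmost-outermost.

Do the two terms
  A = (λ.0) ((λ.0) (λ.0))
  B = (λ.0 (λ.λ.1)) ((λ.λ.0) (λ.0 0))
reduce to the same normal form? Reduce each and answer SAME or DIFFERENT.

Term A:
  start: (λ.0) ((λ.0) (λ.0))
  →1  (λ.0) (λ.0)
  →2  λ.0

Term B:
  start: (λ.0 (λ.λ.1)) ((λ.λ.0) (λ.0 0))
  →1  (λ.λ.0) (λ.0 0) (λ.λ.1)
  →2  (λ.0) (λ.λ.1)
  →3  λ.λ.1

Answer: DIFFERENT — A ⇓ λ.0, B ⇓ λ.λ.1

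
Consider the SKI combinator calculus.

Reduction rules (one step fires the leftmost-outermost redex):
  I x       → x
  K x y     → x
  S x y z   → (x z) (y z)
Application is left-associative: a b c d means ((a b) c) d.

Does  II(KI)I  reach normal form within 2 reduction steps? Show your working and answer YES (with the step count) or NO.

  start: II(KI)I
  [1] I(KI)I
  [2] KII

Answer: NO — after 2 steps the term is KII, not yet normal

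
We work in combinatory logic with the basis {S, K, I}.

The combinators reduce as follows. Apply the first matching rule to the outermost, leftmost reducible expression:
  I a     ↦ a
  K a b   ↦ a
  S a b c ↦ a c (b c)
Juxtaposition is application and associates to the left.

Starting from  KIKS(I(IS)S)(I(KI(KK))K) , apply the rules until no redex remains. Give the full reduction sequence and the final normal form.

Answer: normal form = S(SS)K  (in 7 steps)

Derivation:
  start: KIKS(I(IS)S)(I(KI(KK))K)
  →1  IS(I(IS)S)(I(KI(KK))K)
  →2  S(I(IS)S)(I(KI(KK))K)
  →3  S(ISS)(I(KI(KK))K)
  →4  S(SS)(I(KI(KK))K)
  →5  S(SS)(KI(KK)K)
  →6  S(SS)(IK)
  →7  S(SS)K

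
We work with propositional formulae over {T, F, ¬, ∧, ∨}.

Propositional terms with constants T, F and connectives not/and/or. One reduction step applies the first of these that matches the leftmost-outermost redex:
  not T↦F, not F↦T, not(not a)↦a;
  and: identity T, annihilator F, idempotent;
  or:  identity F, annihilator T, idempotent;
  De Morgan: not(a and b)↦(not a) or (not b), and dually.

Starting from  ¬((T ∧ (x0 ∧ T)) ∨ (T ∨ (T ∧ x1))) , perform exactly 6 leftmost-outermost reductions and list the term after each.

  start: ¬((T ∧ (x0 ∧ T)) ∨ (T ∨ (T ∧ x1)))
  →1  ¬(T ∧ (x0 ∧ T)) ∧ ¬(T ∨ (T ∧ x1))
  →2  (¬T ∨ ¬(x0 ∧ T)) ∧ ¬(T ∨ (T ∧ x1))
  →3  (F ∨ ¬(x0 ∧ T)) ∧ ¬(T ∨ (T ∧ x1))
  →4  ¬(x0 ∧ T) ∧ ¬(T ∨ (T ∧ x1))
  →5  (¬x0 ∨ ¬T) ∧ ¬(T ∨ (T ∧ x1))
  →6  (¬x0 ∨ F) ∧ ¬(T ∨ (T ∧ x1))

Answer: after 6 steps: (¬x0 ∨ F) ∧ ¬(T ∨ (T ∧ x1))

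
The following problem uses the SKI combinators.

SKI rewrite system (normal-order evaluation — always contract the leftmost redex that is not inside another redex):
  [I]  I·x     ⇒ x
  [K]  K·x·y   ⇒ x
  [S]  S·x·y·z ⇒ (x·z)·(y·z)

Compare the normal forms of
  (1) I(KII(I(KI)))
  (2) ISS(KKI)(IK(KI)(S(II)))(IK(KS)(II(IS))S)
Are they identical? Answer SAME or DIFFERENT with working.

Term A:
  start: I(KII(I(KI)))
  [1] KII(I(KI))
  [2] I(I(KI))
  [3] I(KI)
  [4] KI

Term B:
  start: ISS(KKI)(IK(KI)(S(II)))(IK(KS)(II(IS))S)
  [1] SS(KKI)(IK(KI)(S(II)))(IK(KS)(II(IS))S)
  [2] S(IK(KI)(S(II)))(KKI(IK(KI)(S(II))))(IK(KS)(II(IS))S)
  [3] IK(KI)(S(II))(IK(KS)(II(IS))S)(KKI(IK(KI)(S(II)))(IK(KS)(II(IS))S))
  [4] K(KI)(S(II))(IK(KS)(II(IS))S)(KKI(IK(KI)(S(II)))(IK(KS)(II(IS))S))
  [5] KI(IK(KS)(II(IS))S)(KKI(IK(KI)(S(II)))(IK(KS)(II(IS))S))
  [6] I(KKI(IK(KI)(S(II)))(IK(KS)(II(IS))S))
  [7] KKI(IK(KI)(S(II)))(IK(KS)(II(IS))S)
  [8] K(IK(KI)(S(II)))(IK(KS)(II(IS))S)
  [9] IK(KI)(S(II))
  [10] K(KI)(S(II))
  [11] KI

Answer: SAME — A ⇓ KI, B ⇓ KI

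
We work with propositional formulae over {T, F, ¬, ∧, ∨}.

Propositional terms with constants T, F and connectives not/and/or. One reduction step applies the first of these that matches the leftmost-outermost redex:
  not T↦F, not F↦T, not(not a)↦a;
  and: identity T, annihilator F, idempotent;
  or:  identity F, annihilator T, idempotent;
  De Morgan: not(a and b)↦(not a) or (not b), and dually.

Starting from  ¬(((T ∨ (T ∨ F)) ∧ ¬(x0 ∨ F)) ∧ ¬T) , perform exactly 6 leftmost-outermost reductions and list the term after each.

  start: ¬(((T ∨ (T ∨ F)) ∧ ¬(x0 ∨ F)) ∧ ¬T)
  [1] ¬((T ∨ (T ∨ F)) ∧ ¬(x0 ∨ F)) ∨ ¬¬T
  [2] (¬(T ∨ (T ∨ F)) ∨ ¬¬(x0 ∨ F)) ∨ ¬¬T
  [3] ((¬T ∧ ¬(T ∨ F)) ∨ ¬¬(x0 ∨ F)) ∨ ¬¬T
  [4] ((F ∧ ¬(T ∨ F)) ∨ ¬¬(x0 ∨ F)) ∨ ¬¬T
  [5] (F ∨ ¬¬(x0 ∨ F)) ∨ ¬¬T
  [6] ¬¬(x0 ∨ F) ∨ ¬¬T

Answer: after 6 steps: ¬¬(x0 ∨ F) ∨ ¬¬T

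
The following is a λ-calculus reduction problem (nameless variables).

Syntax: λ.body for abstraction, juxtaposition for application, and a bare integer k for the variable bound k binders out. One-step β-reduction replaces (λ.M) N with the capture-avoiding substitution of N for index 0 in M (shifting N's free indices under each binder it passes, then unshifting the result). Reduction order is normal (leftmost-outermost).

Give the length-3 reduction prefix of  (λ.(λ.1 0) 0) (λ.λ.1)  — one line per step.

  start: (λ.(λ.1 0) 0) (λ.λ.1)
  [1] (λ.(λ.λ.1) 0) (λ.λ.1)
  [2] (λ.λ.1) (λ.λ.1)
  [3] λ.λ.λ.1

Answer: after 3 steps: λ.λ.λ.1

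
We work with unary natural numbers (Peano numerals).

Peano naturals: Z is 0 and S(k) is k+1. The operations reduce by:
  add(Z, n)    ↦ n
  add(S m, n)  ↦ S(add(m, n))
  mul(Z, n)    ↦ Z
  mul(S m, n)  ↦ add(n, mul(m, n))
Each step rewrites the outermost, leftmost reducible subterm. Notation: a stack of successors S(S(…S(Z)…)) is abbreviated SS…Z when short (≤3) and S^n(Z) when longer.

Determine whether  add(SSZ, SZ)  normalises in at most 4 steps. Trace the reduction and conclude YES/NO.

Answer: YES — reaches normal form SSSZ in 3 ≤ 4 steps

Reduction:
  start: add(SSZ, SZ)
  step 1: S(add(SZ, SZ))
  step 2: S(S(add(Z, SZ)))
  step 3: SSSZ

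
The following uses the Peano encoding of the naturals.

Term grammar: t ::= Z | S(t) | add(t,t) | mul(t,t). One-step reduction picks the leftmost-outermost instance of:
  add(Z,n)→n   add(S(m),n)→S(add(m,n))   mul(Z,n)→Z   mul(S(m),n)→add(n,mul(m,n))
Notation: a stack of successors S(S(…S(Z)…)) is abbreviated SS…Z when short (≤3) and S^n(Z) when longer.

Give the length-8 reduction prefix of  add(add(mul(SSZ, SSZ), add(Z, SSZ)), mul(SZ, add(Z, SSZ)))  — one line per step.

Answer: after 8 steps: S(S(add(add(mul(SZ, SSZ), add(Z, SSZ)), mul(SZ, add(Z, SSZ)))))

Reduction:
  start: add(add(mul(SSZ, SSZ), add(Z, SSZ)), mul(SZ, add(Z, SSZ)))
  step 1: add(add(add(SSZ, mul(SZ, SSZ)), add(Z, SSZ)), mul(SZ, add(Z, SSZ)))
  step 2: add(add(S(add(SZ, mul(SZ, SSZ))), add(Z, SSZ)), mul(SZ, add(Z, SSZ)))
  step 3: add(S(add(add(SZ, mul(SZ, SSZ)), add(Z, SSZ))), mul(SZ, add(Z, SSZ)))
  step 4: S(add(add(add(SZ, mul(SZ, SSZ)), add(Z, SSZ)), mul(SZ, add(Z, SSZ))))
  step 5: S(add(add(S(add(Z, mul(SZ, SSZ))), add(Z, SSZ)), mul(SZ, add(Z, SSZ))))
  step 6: S(add(S(add(add(Z, mul(SZ, SSZ)), add(Z, SSZ))), mul(SZ, add(Z, SSZ))))
  step 7: S(S(add(add(add(Z, mul(SZ, SSZ)), add(Z, SSZ)), mul(SZ, add(Z, SSZ)))))
  step 8: S(S(add(add(mul(SZ, SSZ), add(Z, SSZ)), mul(SZ, add(Z, SSZ)))))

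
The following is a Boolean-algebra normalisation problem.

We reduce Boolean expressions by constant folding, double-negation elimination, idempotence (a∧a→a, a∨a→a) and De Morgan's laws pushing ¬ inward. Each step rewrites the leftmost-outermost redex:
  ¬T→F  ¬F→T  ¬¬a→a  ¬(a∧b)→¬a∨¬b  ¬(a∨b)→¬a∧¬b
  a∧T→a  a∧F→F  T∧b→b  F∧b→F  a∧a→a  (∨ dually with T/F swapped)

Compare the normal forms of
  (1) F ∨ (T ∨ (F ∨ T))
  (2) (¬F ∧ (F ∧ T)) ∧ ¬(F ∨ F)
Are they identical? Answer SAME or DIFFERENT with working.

Term A:
  start: F ∨ (T ∨ (F ∨ T))
  →1  T ∨ (F ∨ T)
  →2  T

Term B:
  start: (¬F ∧ (F ∧ T)) ∧ ¬(F ∨ F)
  →1  (T ∧ (F ∧ T)) ∧ ¬(F ∨ F)
  →2  (F ∧ T) ∧ ¬(F ∨ F)
  →3  F ∧ ¬(F ∨ F)
  →4  F

Answer: DIFFERENT — A ⇓ T, B ⇓ F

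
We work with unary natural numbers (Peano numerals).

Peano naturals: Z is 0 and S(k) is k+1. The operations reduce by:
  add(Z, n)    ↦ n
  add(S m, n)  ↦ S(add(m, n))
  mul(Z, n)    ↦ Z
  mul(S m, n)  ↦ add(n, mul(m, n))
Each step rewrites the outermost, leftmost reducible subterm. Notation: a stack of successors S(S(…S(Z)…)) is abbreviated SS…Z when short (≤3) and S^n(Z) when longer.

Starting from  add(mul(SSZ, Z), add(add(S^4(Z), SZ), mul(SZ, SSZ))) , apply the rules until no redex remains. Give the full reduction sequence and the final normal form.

Answer: normal form = S^7(Z)  (in 22 steps)

Reduction:
  start: add(mul(SSZ, Z), add(add(S^4(Z), SZ), mul(SZ, SSZ)))
  step 1: add(add(Z, mul(SZ, Z)), add(add(S^4(Z), SZ), mul(SZ, SSZ)))
  step 2: add(mul(SZ, Z), add(add(S^4(Z), SZ), mul(SZ, SSZ)))
  step 3: add(add(Z, mul(Z, Z)), add(add(S^4(Z), SZ), mul(SZ, SSZ)))
  step 4: add(mul(Z, Z), add(add(S^4(Z), SZ), mul(SZ, SSZ)))
  step 5: add(Z, add(add(S^4(Z), SZ), mul(SZ, SSZ)))
  step 6: add(add(S^4(Z), SZ), mul(SZ, SSZ))
  step 7: add(S(add(SSSZ, SZ)), mul(SZ, SSZ))
  step 8: S(add(add(SSSZ, SZ), mul(SZ, SSZ)))
  step 9: S(add(S(add(SSZ, SZ)), mul(SZ, SSZ)))
  step 10: S(S(add(add(SSZ, SZ), mul(SZ, SSZ))))
  step 11: S(S(add(S(add(SZ, SZ)), mul(SZ, SSZ))))
  step 12: S(S(S(add(add(SZ, SZ), mul(SZ, SSZ)))))
  step 13: S(S(S(add(S(add(Z, SZ)), mul(SZ, SSZ)))))
  step 14: S(S(S(S(add(add(Z, SZ), mul(SZ, SSZ))))))
  step 15: S(S(S(S(add(SZ, mul(SZ, SSZ))))))
  step 16: S(S(S(S(S(add(Z, mul(SZ, SSZ)))))))
  step 17: S(S(S(S(S(mul(SZ, SSZ))))))
  step 18: S(S(S(S(S(add(SSZ, mul(Z, SSZ)))))))
  step 19: S(S(S(S(S(S(add(SZ, mul(Z, SSZ))))))))
  step 20: S(S(S(S(S(S(S(add(Z, mul(Z, SSZ)))))))))
  step 21: S(S(S(S(S(S(S(mul(Z, SSZ))))))))
  step 22: S^7(Z)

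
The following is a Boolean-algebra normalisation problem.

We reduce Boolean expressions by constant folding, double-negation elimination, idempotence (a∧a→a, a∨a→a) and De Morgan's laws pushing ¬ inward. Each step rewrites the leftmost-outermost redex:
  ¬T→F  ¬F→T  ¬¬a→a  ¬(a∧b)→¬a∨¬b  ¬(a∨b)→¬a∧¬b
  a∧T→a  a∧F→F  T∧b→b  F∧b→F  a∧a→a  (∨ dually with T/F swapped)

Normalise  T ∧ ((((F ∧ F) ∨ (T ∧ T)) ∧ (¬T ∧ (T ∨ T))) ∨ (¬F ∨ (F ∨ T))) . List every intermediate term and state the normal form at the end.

  start: T ∧ ((((F ∧ F) ∨ (T ∧ T)) ∧ (¬T ∧ (T ∨ T))) ∨ (¬F ∨ (F ∨ T)))
  →1  (((F ∧ F) ∨ (T ∧ T)) ∧ (¬T ∧ (T ∨ T))) ∨ (¬F ∨ (F ∨ T))
  →2  ((F ∨ (T ∧ T)) ∧ (¬T ∧ (T ∨ T))) ∨ (¬F ∨ (F ∨ T))
  →3  ((T ∧ T) ∧ (¬T ∧ (T ∨ T))) ∨ (¬F ∨ (F ∨ T))
  →4  (T ∧ (¬T ∧ (T ∨ T))) ∨ (¬F ∨ (F ∨ T))
  →5  (¬T ∧ (T ∨ T)) ∨ (¬F ∨ (F ∨ T))
  →6  (F ∧ (T ∨ T)) ∨ (¬F ∨ (F ∨ T))
  →7  F ∨ (¬F ∨ (F ∨ T))
  →8  ¬F ∨ (F ∨ T)
  →9  T ∨ (F ∨ T)
  →10  T

Answer: normal form = T  (in 10 steps)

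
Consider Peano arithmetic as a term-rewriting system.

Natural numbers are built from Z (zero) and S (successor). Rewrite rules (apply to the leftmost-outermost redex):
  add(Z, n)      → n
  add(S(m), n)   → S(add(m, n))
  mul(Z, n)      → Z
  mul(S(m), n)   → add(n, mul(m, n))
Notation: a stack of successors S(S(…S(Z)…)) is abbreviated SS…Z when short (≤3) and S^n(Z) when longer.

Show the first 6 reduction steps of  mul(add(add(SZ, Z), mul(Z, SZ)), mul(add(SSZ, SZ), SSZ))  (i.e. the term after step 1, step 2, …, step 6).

Answer: after 6 steps: add(S(add(SZ, mul(add(SZ, SZ), SSZ))), mul(add(add(Z, Z), mul(Z, SZ)), mul(add(SSZ, SZ), SSZ)))

Derivation:
  start: mul(add(add(SZ, Z), mul(Z, SZ)), mul(add(SSZ, SZ), SSZ))
  →1  mul(add(S(add(Z, Z)), mul(Z, SZ)), mul(add(SSZ, SZ), SSZ))
  →2  mul(S(add(add(Z, Z), mul(Z, SZ))), mul(add(SSZ, SZ), SSZ))
  →3  add(mul(add(SSZ, SZ), SSZ), mul(add(add(Z, Z), mul(Z, SZ)), mul(add(SSZ, SZ), SSZ)))
  →4  add(mul(S(add(SZ, SZ)), SSZ), mul(add(add(Z, Z), mul(Z, SZ)), mul(add(SSZ, SZ), SSZ)))
  →5  add(add(SSZ, mul(add(SZ, SZ), SSZ)), mul(add(add(Z, Z), mul(Z, SZ)), mul(add(SSZ, SZ), SSZ)))
  →6  add(S(add(SZ, mul(add(SZ, SZ), SSZ))), mul(add(add(Z, Z), mul(Z, SZ)), mul(add(SSZ, SZ), SSZ)))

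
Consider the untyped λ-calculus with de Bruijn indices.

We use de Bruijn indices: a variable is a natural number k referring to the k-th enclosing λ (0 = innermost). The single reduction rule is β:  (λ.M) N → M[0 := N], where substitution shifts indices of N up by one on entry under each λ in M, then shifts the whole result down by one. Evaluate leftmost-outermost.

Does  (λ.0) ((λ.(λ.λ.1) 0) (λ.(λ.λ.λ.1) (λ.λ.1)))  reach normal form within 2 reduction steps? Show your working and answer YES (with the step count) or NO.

Answer: NO — after 2 steps the term is (λ.λ.1) (λ.(λ.λ.λ.1) (λ.λ.1)), not yet normal

Derivation:
  start: (λ.0) ((λ.(λ.λ.1) 0) (λ.(λ.λ.λ.1) (λ.λ.1)))
  step 1: (λ.(λ.λ.1) 0) (λ.(λ.λ.λ.1) (λ.λ.1))
  step 2: (λ.λ.1) (λ.(λ.λ.λ.1) (λ.λ.1))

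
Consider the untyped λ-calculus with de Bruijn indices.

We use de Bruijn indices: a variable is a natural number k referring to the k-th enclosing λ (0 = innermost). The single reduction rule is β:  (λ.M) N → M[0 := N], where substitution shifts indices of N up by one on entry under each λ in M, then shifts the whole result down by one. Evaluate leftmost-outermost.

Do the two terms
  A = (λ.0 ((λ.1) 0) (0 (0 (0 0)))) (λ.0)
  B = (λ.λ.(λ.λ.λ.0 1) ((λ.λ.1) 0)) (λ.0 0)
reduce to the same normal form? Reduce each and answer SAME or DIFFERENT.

Term A:
  start: (λ.0 ((λ.1) 0) (0 (0 (0 0)))) (λ.0)
  →1  (λ.0) ((λ.λ.0) (λ.0)) ((λ.0) ((λ.0) ((λ.0) (λ.0))))
  →2  (λ.λ.0) (λ.0) ((λ.0) ((λ.0) ((λ.0) (λ.0))))
  →3  (λ.0) ((λ.0) ((λ.0) ((λ.0) (λ.0))))
  →4  (λ.0) ((λ.0) ((λ.0) (λ.0)))
  →5  (λ.0) ((λ.0) (λ.0))
  →6  (λ.0) (λ.0)
  →7  λ.0

Term B:
  start: (λ.λ.(λ.λ.λ.0 1) ((λ.λ.1) 0)) (λ.0 0)
  →1  λ.(λ.λ.λ.0 1) ((λ.λ.1) 0)
  →2  λ.λ.λ.0 1

Answer: DIFFERENT — A ⇓ λ.0, B ⇓ λ.λ.λ.0 1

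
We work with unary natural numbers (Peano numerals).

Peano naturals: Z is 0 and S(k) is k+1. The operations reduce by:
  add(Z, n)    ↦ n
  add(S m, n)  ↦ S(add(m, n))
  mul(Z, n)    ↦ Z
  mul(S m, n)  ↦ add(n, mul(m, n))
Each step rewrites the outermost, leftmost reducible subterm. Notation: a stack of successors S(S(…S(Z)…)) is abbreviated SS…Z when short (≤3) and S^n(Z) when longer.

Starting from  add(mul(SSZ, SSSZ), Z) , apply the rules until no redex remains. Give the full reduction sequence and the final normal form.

Answer: normal form = S^6(Z)  (in 18 steps)

Derivation:
  start: add(mul(SSZ, SSSZ), Z)
  step 1: add(add(SSSZ, mul(SZ, SSSZ)), Z)
  step 2: add(S(add(SSZ, mul(SZ, SSSZ))), Z)
  step 3: S(add(add(SSZ, mul(SZ, SSSZ)), Z))
  step 4: S(add(S(add(SZ, mul(SZ, SSSZ))), Z))
  step 5: S(S(add(add(SZ, mul(SZ, SSSZ)), Z)))
  step 6: S(S(add(S(add(Z, mul(SZ, SSSZ))), Z)))
  step 7: S(S(S(add(add(Z, mul(SZ, SSSZ)), Z))))
  step 8: S(S(S(add(mul(SZ, SSSZ), Z))))
  step 9: S(S(S(add(add(SSSZ, mul(Z, SSSZ)), Z))))
  step 10: S(S(S(add(S(add(SSZ, mul(Z, SSSZ))), Z))))
  step 11: S(S(S(S(add(add(SSZ, mul(Z, SSSZ)), Z)))))
  step 12: S(S(S(S(add(S(add(SZ, mul(Z, SSSZ))), Z)))))
  step 13: S(S(S(S(S(add(add(SZ, mul(Z, SSSZ)), Z))))))
  step 14: S(S(S(S(S(add(S(add(Z, mul(Z, SSSZ))), Z))))))
  step 15: S(S(S(S(S(S(add(add(Z, mul(Z, SSSZ)), Z)))))))
  step 16: S(S(S(S(S(S(add(mul(Z, SSSZ), Z)))))))
  step 17: S(S(S(S(S(S(add(Z, Z)))))))
  step 18: S^6(Z)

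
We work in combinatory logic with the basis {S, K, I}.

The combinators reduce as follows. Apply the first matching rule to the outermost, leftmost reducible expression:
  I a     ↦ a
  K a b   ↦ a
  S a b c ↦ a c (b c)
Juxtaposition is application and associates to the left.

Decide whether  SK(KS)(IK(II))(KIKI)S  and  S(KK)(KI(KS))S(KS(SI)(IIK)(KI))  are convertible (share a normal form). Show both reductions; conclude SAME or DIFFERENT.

Answer: SAME — A ⇓ S, B ⇓ S

Reduction:
Term A:
  start: SK(KS)(IK(II))(KIKI)S
  →1  K(IK(II))(KS(IK(II)))(KIKI)S
  →2  IK(II)(KIKI)S
  →3  K(II)(KIKI)S
  →4  IIS
  →5  IS
  →6  S

Term B:
  start: S(KK)(KI(KS))S(KS(SI)(IIK)(KI))
  →1  KKS(KI(KS)S)(KS(SI)(IIK)(KI))
  →2  K(KI(KS)S)(KS(SI)(IIK)(KI))
  →3  KI(KS)S
  →4  IS
  →5  S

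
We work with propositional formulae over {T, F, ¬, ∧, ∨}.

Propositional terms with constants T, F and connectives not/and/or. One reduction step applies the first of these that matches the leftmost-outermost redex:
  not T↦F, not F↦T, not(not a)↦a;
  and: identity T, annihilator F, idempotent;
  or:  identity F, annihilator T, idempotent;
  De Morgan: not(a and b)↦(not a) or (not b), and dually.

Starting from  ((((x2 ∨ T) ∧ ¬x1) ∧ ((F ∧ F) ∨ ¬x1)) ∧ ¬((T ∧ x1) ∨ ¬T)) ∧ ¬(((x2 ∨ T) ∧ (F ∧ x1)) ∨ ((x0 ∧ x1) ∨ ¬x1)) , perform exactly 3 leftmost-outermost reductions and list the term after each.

Answer: after 3 steps: ((¬x1 ∧ (F ∨ ¬x1)) ∧ ¬((T ∧ x1) ∨ ¬T)) ∧ ¬(((x2 ∨ T) ∧ (F ∧ x1)) ∨ ((x0 ∧ x1) ∨ ¬x1))

Working:
  start: ((((x2 ∨ T) ∧ ¬x1) ∧ ((F ∧ F) ∨ ¬x1)) ∧ ¬((T ∧ x1) ∨ ¬T)) ∧ ¬(((x2 ∨ T) ∧ (F ∧ x1)) ∨ ((x0 ∧ x1) ∨ ¬x1))
  step 1: (((T ∧ ¬x1) ∧ ((F ∧ F) ∨ ¬x1)) ∧ ¬((T ∧ x1) ∨ ¬T)) ∧ ¬(((x2 ∨ T) ∧ (F ∧ x1)) ∨ ((x0 ∧ x1) ∨ ¬x1))
  step 2: ((¬x1 ∧ ((F ∧ F) ∨ ¬x1)) ∧ ¬((T ∧ x1) ∨ ¬T)) ∧ ¬(((x2 ∨ T) ∧ (F ∧ x1)) ∨ ((x0 ∧ x1) ∨ ¬x1))
  step 3: ((¬x1 ∧ (F ∨ ¬x1)) ∧ ¬((T ∧ x1) ∨ ¬T)) ∧ ¬(((x2 ∨ T) ∧ (F ∧ x1)) ∨ ((x0 ∧ x1) ∨ ¬x1))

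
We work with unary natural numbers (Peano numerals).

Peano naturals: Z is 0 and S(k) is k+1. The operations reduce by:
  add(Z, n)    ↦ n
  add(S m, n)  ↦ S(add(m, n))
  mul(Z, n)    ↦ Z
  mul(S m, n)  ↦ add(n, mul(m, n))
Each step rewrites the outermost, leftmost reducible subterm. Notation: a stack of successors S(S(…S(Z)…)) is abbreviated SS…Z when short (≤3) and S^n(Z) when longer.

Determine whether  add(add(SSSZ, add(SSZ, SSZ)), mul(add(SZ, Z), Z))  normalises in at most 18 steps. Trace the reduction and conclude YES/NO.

  start: add(add(SSSZ, add(SSZ, SSZ)), mul(add(SZ, Z), Z))
  step 1: add(S(add(SSZ, add(SSZ, SSZ))), mul(add(SZ, Z), Z))
  step 2: S(add(add(SSZ, add(SSZ, SSZ)), mul(add(SZ, Z), Z)))
  step 3: S(add(S(add(SZ, add(SSZ, SSZ))), mul(add(SZ, Z), Z)))
  step 4: S(S(add(add(SZ, add(SSZ, SSZ)), mul(add(SZ, Z), Z))))
  step 5: S(S(add(S(add(Z, add(SSZ, SSZ))), mul(add(SZ, Z), Z))))
  step 6: S(S(S(add(add(Z, add(SSZ, SSZ)), mul(add(SZ, Z), Z)))))
  step 7: S(S(S(add(add(SSZ, SSZ), mul(add(SZ, Z), Z)))))
  step 8: S(S(S(add(S(add(SZ, SSZ)), mul(add(SZ, Z), Z)))))
  step 9: S(S(S(S(add(add(SZ, SSZ), mul(add(SZ, Z), Z))))))
  step 10: S(S(S(S(add(S(add(Z, SSZ)), mul(add(SZ, Z), Z))))))
  step 11: S(S(S(S(S(add(add(Z, SSZ), mul(add(SZ, Z), Z)))))))
  step 12: S(S(S(S(S(add(SSZ, mul(add(SZ, Z), Z)))))))
  step 13: S(S(S(S(S(S(add(SZ, mul(add(SZ, Z), Z))))))))
  step 14: S(S(S(S(S(S(S(add(Z, mul(add(SZ, Z), Z)))))))))
  step 15: S(S(S(S(S(S(S(mul(add(SZ, Z), Z))))))))
  step 16: S(S(S(S(S(S(S(mul(S(add(Z, Z)), Z))))))))
  step 17: S(S(S(S(S(S(S(add(Z, mul(add(Z, Z), Z)))))))))
  step 18: S(S(S(S(S(S(S(mul(add(Z, Z), Z))))))))

Answer: NO — after 18 steps the term is S(S(S(S(S(S(S(mul(add(Z, Z), Z)))))))), not yet normal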